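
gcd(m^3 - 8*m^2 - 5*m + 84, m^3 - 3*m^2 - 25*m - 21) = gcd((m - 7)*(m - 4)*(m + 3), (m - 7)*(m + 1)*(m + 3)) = m^2 - 4*m - 21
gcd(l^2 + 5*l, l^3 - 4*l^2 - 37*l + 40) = l + 5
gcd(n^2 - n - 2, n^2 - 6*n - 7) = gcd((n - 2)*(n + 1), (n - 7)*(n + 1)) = n + 1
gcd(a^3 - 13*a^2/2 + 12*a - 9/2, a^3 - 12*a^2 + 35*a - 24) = a - 3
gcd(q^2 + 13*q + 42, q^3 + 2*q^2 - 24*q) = q + 6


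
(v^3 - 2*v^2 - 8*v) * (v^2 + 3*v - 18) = v^5 + v^4 - 32*v^3 + 12*v^2 + 144*v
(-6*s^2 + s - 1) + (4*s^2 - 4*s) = -2*s^2 - 3*s - 1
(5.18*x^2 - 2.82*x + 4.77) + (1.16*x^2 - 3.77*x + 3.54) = 6.34*x^2 - 6.59*x + 8.31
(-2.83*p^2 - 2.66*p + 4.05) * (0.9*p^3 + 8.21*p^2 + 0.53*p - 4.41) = -2.547*p^5 - 25.6283*p^4 - 19.6935*p^3 + 44.321*p^2 + 13.8771*p - 17.8605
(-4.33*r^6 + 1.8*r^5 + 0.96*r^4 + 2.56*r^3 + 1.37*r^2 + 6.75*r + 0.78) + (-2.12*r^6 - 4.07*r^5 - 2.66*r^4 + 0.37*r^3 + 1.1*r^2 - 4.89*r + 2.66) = -6.45*r^6 - 2.27*r^5 - 1.7*r^4 + 2.93*r^3 + 2.47*r^2 + 1.86*r + 3.44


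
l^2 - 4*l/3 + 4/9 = (l - 2/3)^2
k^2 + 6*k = k*(k + 6)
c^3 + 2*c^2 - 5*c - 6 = (c - 2)*(c + 1)*(c + 3)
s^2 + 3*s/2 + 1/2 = (s + 1/2)*(s + 1)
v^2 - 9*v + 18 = (v - 6)*(v - 3)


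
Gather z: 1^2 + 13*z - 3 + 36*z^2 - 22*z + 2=36*z^2 - 9*z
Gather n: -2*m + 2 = 2 - 2*m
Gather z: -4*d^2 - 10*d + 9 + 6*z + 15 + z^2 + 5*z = -4*d^2 - 10*d + z^2 + 11*z + 24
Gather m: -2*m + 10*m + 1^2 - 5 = 8*m - 4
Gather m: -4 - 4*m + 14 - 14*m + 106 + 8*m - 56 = 60 - 10*m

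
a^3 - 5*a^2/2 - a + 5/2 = (a - 5/2)*(a - 1)*(a + 1)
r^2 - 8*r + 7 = (r - 7)*(r - 1)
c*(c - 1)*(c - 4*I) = c^3 - c^2 - 4*I*c^2 + 4*I*c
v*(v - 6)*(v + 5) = v^3 - v^2 - 30*v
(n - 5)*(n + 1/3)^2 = n^3 - 13*n^2/3 - 29*n/9 - 5/9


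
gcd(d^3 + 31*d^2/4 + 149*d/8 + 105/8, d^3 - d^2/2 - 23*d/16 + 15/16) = d + 5/4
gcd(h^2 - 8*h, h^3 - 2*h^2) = h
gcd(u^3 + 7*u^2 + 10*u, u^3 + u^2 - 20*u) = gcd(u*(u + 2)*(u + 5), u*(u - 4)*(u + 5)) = u^2 + 5*u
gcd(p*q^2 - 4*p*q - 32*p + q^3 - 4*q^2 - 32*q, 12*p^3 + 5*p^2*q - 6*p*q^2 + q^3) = p + q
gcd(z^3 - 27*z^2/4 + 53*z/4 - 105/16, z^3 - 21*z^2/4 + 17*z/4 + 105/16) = z^2 - 6*z + 35/4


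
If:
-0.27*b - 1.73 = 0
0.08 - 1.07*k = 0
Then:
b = -6.41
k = 0.07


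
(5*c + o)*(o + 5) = 5*c*o + 25*c + o^2 + 5*o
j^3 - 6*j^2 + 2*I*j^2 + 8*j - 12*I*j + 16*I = (j - 4)*(j - 2)*(j + 2*I)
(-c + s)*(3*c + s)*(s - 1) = -3*c^2*s + 3*c^2 + 2*c*s^2 - 2*c*s + s^3 - s^2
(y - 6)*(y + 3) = y^2 - 3*y - 18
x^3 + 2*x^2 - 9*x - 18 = (x - 3)*(x + 2)*(x + 3)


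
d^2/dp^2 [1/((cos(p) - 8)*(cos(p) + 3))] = (-4*sin(p)^4 + 123*sin(p)^2 + 405*cos(p)/4 + 15*cos(3*p)/4 - 21)/((cos(p) - 8)^3*(cos(p) + 3)^3)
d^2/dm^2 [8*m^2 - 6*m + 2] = 16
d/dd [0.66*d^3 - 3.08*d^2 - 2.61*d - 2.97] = 1.98*d^2 - 6.16*d - 2.61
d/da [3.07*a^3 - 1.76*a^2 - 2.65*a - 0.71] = 9.21*a^2 - 3.52*a - 2.65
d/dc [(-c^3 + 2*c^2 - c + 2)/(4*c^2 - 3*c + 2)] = 2*(-2*c^4 + 3*c^3 - 4*c^2 - 4*c + 2)/(16*c^4 - 24*c^3 + 25*c^2 - 12*c + 4)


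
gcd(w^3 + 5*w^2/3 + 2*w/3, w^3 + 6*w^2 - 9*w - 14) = w + 1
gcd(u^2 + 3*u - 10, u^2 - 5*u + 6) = u - 2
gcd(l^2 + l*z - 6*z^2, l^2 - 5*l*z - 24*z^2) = l + 3*z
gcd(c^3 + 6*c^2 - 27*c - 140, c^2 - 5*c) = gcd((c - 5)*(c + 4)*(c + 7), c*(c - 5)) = c - 5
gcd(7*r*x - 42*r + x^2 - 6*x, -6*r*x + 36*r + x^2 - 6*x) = x - 6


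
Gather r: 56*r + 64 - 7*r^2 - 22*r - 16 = -7*r^2 + 34*r + 48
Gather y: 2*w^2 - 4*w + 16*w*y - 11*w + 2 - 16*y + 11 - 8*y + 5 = 2*w^2 - 15*w + y*(16*w - 24) + 18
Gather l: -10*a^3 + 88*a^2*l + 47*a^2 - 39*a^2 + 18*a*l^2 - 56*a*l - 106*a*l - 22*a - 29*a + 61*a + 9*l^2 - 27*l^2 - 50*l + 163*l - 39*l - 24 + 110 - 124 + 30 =-10*a^3 + 8*a^2 + 10*a + l^2*(18*a - 18) + l*(88*a^2 - 162*a + 74) - 8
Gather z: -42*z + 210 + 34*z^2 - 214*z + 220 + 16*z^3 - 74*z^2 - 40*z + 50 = 16*z^3 - 40*z^2 - 296*z + 480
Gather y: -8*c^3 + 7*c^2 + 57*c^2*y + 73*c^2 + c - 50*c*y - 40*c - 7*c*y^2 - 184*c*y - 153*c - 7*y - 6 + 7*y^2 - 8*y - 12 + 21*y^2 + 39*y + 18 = -8*c^3 + 80*c^2 - 192*c + y^2*(28 - 7*c) + y*(57*c^2 - 234*c + 24)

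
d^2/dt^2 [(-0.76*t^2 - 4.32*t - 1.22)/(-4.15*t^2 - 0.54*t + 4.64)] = (145.39608*t^3 + 213.87606*t^2 + 515.51964*t + 102.06952)/(71.473375*t^6 + 27.90045*t^5 - 236.10678*t^4 - 62.231976*t^3 + 263.984448*t^2 + 34.877952*t - 99.897344)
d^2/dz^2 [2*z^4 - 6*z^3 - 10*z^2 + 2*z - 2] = 24*z^2 - 36*z - 20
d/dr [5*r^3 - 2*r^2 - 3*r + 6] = 15*r^2 - 4*r - 3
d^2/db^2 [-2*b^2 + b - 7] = -4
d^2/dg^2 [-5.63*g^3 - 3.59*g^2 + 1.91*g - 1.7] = -33.78*g - 7.18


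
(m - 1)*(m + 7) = m^2 + 6*m - 7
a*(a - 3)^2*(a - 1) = a^4 - 7*a^3 + 15*a^2 - 9*a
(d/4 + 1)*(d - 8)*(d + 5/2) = d^3/4 - 3*d^2/8 - 21*d/2 - 20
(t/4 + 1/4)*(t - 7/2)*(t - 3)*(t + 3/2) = t^4/4 - t^3 - 17*t^2/16 + 33*t/8 + 63/16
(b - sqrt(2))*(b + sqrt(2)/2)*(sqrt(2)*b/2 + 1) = sqrt(2)*b^3/2 + b^2/2 - sqrt(2)*b - 1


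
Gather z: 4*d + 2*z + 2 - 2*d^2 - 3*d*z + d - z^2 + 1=-2*d^2 + 5*d - z^2 + z*(2 - 3*d) + 3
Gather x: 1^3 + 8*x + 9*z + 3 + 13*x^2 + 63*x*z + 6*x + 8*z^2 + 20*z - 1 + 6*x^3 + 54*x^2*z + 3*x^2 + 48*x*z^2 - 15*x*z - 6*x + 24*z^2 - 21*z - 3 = 6*x^3 + x^2*(54*z + 16) + x*(48*z^2 + 48*z + 8) + 32*z^2 + 8*z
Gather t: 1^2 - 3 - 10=-12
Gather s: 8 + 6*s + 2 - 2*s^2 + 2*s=-2*s^2 + 8*s + 10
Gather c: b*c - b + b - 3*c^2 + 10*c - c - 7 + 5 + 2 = -3*c^2 + c*(b + 9)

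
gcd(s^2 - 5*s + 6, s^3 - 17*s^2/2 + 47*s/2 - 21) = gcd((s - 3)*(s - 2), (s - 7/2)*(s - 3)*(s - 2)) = s^2 - 5*s + 6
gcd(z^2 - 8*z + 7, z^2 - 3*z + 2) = z - 1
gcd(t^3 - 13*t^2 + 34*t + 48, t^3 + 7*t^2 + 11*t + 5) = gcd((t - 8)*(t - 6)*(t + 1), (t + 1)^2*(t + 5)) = t + 1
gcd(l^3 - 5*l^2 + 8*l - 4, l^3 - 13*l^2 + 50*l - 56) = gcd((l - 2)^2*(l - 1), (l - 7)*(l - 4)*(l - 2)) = l - 2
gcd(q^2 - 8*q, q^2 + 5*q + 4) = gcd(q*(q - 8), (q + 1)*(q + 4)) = 1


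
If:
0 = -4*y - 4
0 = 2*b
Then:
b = 0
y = -1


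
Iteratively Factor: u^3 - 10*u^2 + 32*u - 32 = (u - 4)*(u^2 - 6*u + 8) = (u - 4)^2*(u - 2)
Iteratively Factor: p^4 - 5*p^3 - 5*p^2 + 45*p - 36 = (p - 1)*(p^3 - 4*p^2 - 9*p + 36) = (p - 1)*(p + 3)*(p^2 - 7*p + 12) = (p - 3)*(p - 1)*(p + 3)*(p - 4)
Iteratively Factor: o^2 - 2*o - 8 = (o + 2)*(o - 4)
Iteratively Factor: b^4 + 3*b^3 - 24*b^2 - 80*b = (b + 4)*(b^3 - b^2 - 20*b) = (b + 4)^2*(b^2 - 5*b) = b*(b + 4)^2*(b - 5)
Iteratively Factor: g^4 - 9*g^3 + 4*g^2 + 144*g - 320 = (g - 4)*(g^3 - 5*g^2 - 16*g + 80) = (g - 4)*(g + 4)*(g^2 - 9*g + 20) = (g - 5)*(g - 4)*(g + 4)*(g - 4)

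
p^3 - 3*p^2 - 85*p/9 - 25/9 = (p - 5)*(p + 1/3)*(p + 5/3)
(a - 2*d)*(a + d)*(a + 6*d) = a^3 + 5*a^2*d - 8*a*d^2 - 12*d^3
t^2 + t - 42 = (t - 6)*(t + 7)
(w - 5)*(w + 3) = w^2 - 2*w - 15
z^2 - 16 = (z - 4)*(z + 4)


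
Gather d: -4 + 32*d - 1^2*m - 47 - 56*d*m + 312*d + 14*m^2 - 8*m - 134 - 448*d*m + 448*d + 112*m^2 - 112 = d*(792 - 504*m) + 126*m^2 - 9*m - 297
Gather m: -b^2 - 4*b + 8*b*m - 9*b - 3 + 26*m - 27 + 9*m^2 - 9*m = -b^2 - 13*b + 9*m^2 + m*(8*b + 17) - 30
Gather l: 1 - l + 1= 2 - l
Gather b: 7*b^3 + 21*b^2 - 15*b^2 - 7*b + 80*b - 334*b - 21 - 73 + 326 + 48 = 7*b^3 + 6*b^2 - 261*b + 280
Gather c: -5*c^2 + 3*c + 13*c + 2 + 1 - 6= -5*c^2 + 16*c - 3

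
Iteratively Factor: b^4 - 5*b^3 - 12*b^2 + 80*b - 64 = (b + 4)*(b^3 - 9*b^2 + 24*b - 16) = (b - 1)*(b + 4)*(b^2 - 8*b + 16) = (b - 4)*(b - 1)*(b + 4)*(b - 4)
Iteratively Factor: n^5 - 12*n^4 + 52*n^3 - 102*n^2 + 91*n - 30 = (n - 3)*(n^4 - 9*n^3 + 25*n^2 - 27*n + 10) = (n - 3)*(n - 1)*(n^3 - 8*n^2 + 17*n - 10) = (n - 3)*(n - 2)*(n - 1)*(n^2 - 6*n + 5) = (n - 3)*(n - 2)*(n - 1)^2*(n - 5)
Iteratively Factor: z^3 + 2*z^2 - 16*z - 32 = (z - 4)*(z^2 + 6*z + 8) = (z - 4)*(z + 4)*(z + 2)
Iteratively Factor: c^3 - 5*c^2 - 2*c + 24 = (c + 2)*(c^2 - 7*c + 12) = (c - 4)*(c + 2)*(c - 3)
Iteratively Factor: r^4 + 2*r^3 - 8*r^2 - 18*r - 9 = (r + 1)*(r^3 + r^2 - 9*r - 9) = (r + 1)^2*(r^2 - 9) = (r - 3)*(r + 1)^2*(r + 3)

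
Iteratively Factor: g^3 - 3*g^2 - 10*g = (g + 2)*(g^2 - 5*g) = (g - 5)*(g + 2)*(g)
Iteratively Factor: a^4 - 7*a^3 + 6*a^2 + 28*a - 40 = (a - 2)*(a^3 - 5*a^2 - 4*a + 20) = (a - 2)^2*(a^2 - 3*a - 10) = (a - 2)^2*(a + 2)*(a - 5)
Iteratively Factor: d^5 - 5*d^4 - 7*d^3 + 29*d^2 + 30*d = (d + 1)*(d^4 - 6*d^3 - d^2 + 30*d) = (d - 5)*(d + 1)*(d^3 - d^2 - 6*d) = d*(d - 5)*(d + 1)*(d^2 - d - 6) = d*(d - 5)*(d + 1)*(d + 2)*(d - 3)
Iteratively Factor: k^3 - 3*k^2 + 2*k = (k)*(k^2 - 3*k + 2) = k*(k - 1)*(k - 2)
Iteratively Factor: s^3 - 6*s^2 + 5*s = (s - 1)*(s^2 - 5*s) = (s - 5)*(s - 1)*(s)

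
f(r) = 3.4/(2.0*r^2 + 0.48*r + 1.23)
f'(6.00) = -0.01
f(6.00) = 0.04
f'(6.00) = -0.01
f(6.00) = 0.04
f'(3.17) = -0.09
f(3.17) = 0.15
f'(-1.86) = 0.45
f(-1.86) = 0.47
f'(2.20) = -0.22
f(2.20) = 0.28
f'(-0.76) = 2.13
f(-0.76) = 1.68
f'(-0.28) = 1.39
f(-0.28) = 2.71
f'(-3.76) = 0.06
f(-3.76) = 0.12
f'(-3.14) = 0.11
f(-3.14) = 0.17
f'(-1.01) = 1.56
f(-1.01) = 1.22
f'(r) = 3.4*(-4.0*r - 0.48)/(2.0*r^2 + 0.48*r + 1.23)^2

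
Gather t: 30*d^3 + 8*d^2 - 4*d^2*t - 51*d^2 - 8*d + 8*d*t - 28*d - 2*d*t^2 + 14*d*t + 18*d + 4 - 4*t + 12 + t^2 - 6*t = 30*d^3 - 43*d^2 - 18*d + t^2*(1 - 2*d) + t*(-4*d^2 + 22*d - 10) + 16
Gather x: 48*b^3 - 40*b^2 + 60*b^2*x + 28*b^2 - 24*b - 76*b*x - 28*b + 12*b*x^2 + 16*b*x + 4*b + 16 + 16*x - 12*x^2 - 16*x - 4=48*b^3 - 12*b^2 - 48*b + x^2*(12*b - 12) + x*(60*b^2 - 60*b) + 12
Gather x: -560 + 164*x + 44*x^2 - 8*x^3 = -8*x^3 + 44*x^2 + 164*x - 560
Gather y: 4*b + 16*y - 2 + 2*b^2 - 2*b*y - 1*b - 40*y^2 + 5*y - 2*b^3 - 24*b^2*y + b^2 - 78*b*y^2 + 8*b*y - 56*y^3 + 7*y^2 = -2*b^3 + 3*b^2 + 3*b - 56*y^3 + y^2*(-78*b - 33) + y*(-24*b^2 + 6*b + 21) - 2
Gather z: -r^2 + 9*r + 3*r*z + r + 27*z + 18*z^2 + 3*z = -r^2 + 10*r + 18*z^2 + z*(3*r + 30)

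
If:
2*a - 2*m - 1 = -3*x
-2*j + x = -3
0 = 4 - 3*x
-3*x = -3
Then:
No Solution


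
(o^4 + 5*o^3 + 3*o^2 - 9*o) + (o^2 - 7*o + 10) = o^4 + 5*o^3 + 4*o^2 - 16*o + 10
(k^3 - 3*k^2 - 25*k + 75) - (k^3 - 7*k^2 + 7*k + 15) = 4*k^2 - 32*k + 60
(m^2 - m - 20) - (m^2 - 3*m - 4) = 2*m - 16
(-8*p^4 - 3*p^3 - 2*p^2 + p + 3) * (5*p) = -40*p^5 - 15*p^4 - 10*p^3 + 5*p^2 + 15*p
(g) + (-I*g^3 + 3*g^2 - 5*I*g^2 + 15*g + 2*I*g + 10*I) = -I*g^3 + 3*g^2 - 5*I*g^2 + 16*g + 2*I*g + 10*I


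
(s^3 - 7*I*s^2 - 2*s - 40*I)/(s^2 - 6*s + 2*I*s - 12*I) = (s^2 - 9*I*s - 20)/(s - 6)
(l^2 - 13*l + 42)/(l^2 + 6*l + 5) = (l^2 - 13*l + 42)/(l^2 + 6*l + 5)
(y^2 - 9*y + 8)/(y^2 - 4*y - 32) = (y - 1)/(y + 4)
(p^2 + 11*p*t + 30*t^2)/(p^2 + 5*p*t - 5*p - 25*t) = (p + 6*t)/(p - 5)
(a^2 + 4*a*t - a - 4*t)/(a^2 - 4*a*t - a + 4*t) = (-a - 4*t)/(-a + 4*t)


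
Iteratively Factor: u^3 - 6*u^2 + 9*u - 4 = (u - 4)*(u^2 - 2*u + 1) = (u - 4)*(u - 1)*(u - 1)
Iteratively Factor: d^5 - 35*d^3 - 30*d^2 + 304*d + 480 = (d + 2)*(d^4 - 2*d^3 - 31*d^2 + 32*d + 240) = (d - 4)*(d + 2)*(d^3 + 2*d^2 - 23*d - 60) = (d - 5)*(d - 4)*(d + 2)*(d^2 + 7*d + 12) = (d - 5)*(d - 4)*(d + 2)*(d + 3)*(d + 4)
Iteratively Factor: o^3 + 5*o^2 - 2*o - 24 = (o - 2)*(o^2 + 7*o + 12) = (o - 2)*(o + 4)*(o + 3)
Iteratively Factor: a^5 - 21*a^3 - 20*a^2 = (a + 1)*(a^4 - a^3 - 20*a^2) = (a - 5)*(a + 1)*(a^3 + 4*a^2) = a*(a - 5)*(a + 1)*(a^2 + 4*a) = a*(a - 5)*(a + 1)*(a + 4)*(a)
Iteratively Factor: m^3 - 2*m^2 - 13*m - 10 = (m + 1)*(m^2 - 3*m - 10) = (m - 5)*(m + 1)*(m + 2)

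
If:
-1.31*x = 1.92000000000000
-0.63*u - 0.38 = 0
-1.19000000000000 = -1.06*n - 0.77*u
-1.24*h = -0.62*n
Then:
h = 0.78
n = 1.56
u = -0.60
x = -1.47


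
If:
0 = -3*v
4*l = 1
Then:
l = 1/4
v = 0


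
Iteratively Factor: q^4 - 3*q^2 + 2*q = (q - 1)*(q^3 + q^2 - 2*q) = (q - 1)^2*(q^2 + 2*q) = (q - 1)^2*(q + 2)*(q)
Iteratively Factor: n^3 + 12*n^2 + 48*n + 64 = (n + 4)*(n^2 + 8*n + 16) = (n + 4)^2*(n + 4)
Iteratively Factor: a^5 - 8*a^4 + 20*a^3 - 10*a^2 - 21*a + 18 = (a - 1)*(a^4 - 7*a^3 + 13*a^2 + 3*a - 18) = (a - 1)*(a + 1)*(a^3 - 8*a^2 + 21*a - 18) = (a - 3)*(a - 1)*(a + 1)*(a^2 - 5*a + 6) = (a - 3)*(a - 2)*(a - 1)*(a + 1)*(a - 3)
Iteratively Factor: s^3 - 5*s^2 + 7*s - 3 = (s - 3)*(s^2 - 2*s + 1) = (s - 3)*(s - 1)*(s - 1)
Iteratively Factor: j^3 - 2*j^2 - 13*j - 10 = (j + 2)*(j^2 - 4*j - 5) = (j + 1)*(j + 2)*(j - 5)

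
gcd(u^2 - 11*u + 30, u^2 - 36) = u - 6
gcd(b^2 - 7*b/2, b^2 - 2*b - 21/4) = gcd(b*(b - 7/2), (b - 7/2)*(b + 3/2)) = b - 7/2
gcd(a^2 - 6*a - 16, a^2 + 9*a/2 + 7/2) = 1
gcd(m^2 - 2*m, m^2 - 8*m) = m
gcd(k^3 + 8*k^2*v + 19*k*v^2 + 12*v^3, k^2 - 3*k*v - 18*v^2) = k + 3*v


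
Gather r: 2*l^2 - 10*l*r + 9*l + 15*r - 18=2*l^2 + 9*l + r*(15 - 10*l) - 18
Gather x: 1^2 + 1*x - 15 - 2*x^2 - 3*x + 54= -2*x^2 - 2*x + 40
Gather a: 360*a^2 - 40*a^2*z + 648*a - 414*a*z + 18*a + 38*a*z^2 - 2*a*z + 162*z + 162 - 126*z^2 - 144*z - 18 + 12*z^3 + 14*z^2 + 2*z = a^2*(360 - 40*z) + a*(38*z^2 - 416*z + 666) + 12*z^3 - 112*z^2 + 20*z + 144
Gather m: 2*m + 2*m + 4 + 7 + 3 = 4*m + 14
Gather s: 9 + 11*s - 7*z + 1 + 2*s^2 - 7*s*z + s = 2*s^2 + s*(12 - 7*z) - 7*z + 10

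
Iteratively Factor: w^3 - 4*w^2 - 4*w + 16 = (w - 2)*(w^2 - 2*w - 8) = (w - 4)*(w - 2)*(w + 2)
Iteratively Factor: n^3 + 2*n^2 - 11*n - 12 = (n + 4)*(n^2 - 2*n - 3) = (n + 1)*(n + 4)*(n - 3)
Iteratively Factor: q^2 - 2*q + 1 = (q - 1)*(q - 1)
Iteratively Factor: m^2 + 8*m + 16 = (m + 4)*(m + 4)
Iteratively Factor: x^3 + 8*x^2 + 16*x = (x + 4)*(x^2 + 4*x) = x*(x + 4)*(x + 4)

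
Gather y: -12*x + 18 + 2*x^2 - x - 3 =2*x^2 - 13*x + 15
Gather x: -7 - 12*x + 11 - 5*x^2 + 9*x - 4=-5*x^2 - 3*x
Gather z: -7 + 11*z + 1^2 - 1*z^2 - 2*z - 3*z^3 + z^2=-3*z^3 + 9*z - 6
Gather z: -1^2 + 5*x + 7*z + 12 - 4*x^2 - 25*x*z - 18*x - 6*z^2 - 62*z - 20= -4*x^2 - 13*x - 6*z^2 + z*(-25*x - 55) - 9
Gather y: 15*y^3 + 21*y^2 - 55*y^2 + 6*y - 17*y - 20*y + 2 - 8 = 15*y^3 - 34*y^2 - 31*y - 6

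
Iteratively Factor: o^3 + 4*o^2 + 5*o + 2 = (o + 1)*(o^2 + 3*o + 2) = (o + 1)*(o + 2)*(o + 1)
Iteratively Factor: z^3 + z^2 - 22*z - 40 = (z - 5)*(z^2 + 6*z + 8) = (z - 5)*(z + 2)*(z + 4)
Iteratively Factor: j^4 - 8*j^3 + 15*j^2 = (j - 5)*(j^3 - 3*j^2) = j*(j - 5)*(j^2 - 3*j) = j^2*(j - 5)*(j - 3)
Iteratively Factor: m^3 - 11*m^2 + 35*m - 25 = (m - 1)*(m^2 - 10*m + 25) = (m - 5)*(m - 1)*(m - 5)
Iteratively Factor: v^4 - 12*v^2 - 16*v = (v + 2)*(v^3 - 2*v^2 - 8*v) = (v + 2)^2*(v^2 - 4*v) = (v - 4)*(v + 2)^2*(v)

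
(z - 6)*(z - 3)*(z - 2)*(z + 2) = z^4 - 9*z^3 + 14*z^2 + 36*z - 72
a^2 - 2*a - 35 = (a - 7)*(a + 5)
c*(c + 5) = c^2 + 5*c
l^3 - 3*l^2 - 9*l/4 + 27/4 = (l - 3)*(l - 3/2)*(l + 3/2)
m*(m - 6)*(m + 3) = m^3 - 3*m^2 - 18*m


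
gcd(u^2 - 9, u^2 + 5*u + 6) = u + 3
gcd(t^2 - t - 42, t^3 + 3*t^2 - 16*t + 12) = t + 6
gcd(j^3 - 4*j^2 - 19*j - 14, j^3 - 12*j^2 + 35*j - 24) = 1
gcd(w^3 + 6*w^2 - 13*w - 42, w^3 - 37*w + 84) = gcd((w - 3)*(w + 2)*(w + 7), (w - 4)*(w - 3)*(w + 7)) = w^2 + 4*w - 21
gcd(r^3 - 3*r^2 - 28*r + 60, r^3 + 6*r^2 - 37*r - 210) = r^2 - r - 30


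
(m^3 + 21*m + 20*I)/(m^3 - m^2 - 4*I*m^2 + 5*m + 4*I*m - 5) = (m + 4*I)/(m - 1)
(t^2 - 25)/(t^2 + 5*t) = (t - 5)/t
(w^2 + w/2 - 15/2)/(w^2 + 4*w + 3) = (w - 5/2)/(w + 1)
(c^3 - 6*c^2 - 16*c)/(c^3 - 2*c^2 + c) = (c^2 - 6*c - 16)/(c^2 - 2*c + 1)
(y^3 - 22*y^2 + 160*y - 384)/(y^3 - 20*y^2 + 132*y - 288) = (y - 8)/(y - 6)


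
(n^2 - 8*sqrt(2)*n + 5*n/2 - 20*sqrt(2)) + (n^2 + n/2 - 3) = 2*n^2 - 8*sqrt(2)*n + 3*n - 20*sqrt(2) - 3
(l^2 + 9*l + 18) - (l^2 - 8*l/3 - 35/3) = 35*l/3 + 89/3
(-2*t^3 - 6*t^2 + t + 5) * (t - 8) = -2*t^4 + 10*t^3 + 49*t^2 - 3*t - 40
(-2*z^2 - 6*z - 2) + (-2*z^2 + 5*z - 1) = -4*z^2 - z - 3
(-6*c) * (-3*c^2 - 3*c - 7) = 18*c^3 + 18*c^2 + 42*c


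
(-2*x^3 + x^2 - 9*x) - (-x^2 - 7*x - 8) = -2*x^3 + 2*x^2 - 2*x + 8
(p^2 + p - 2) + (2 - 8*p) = p^2 - 7*p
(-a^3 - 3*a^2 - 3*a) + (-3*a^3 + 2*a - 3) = -4*a^3 - 3*a^2 - a - 3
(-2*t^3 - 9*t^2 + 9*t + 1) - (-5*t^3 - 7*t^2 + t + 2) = 3*t^3 - 2*t^2 + 8*t - 1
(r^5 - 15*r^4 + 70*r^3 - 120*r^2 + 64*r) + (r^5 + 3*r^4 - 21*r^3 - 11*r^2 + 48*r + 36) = 2*r^5 - 12*r^4 + 49*r^3 - 131*r^2 + 112*r + 36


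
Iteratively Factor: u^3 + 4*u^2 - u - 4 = (u + 1)*(u^2 + 3*u - 4) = (u - 1)*(u + 1)*(u + 4)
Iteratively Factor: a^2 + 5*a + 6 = (a + 2)*(a + 3)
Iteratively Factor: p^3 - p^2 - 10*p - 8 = (p + 1)*(p^2 - 2*p - 8) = (p - 4)*(p + 1)*(p + 2)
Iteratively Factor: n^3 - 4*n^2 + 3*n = (n - 3)*(n^2 - n) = n*(n - 3)*(n - 1)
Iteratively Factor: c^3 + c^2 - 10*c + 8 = (c + 4)*(c^2 - 3*c + 2) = (c - 2)*(c + 4)*(c - 1)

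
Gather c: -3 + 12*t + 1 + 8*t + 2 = 20*t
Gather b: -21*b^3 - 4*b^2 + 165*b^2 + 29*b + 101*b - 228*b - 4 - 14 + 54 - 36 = -21*b^3 + 161*b^2 - 98*b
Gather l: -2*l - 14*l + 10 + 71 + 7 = 88 - 16*l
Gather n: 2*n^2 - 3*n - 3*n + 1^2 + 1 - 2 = 2*n^2 - 6*n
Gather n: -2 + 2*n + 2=2*n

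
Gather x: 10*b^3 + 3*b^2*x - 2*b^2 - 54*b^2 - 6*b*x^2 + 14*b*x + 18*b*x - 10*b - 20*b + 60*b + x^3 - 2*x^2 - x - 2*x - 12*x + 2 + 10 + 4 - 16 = 10*b^3 - 56*b^2 + 30*b + x^3 + x^2*(-6*b - 2) + x*(3*b^2 + 32*b - 15)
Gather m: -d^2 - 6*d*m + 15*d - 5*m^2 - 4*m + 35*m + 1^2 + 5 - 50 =-d^2 + 15*d - 5*m^2 + m*(31 - 6*d) - 44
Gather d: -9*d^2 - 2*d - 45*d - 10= -9*d^2 - 47*d - 10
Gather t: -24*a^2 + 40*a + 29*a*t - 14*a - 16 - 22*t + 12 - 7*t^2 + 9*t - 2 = -24*a^2 + 26*a - 7*t^2 + t*(29*a - 13) - 6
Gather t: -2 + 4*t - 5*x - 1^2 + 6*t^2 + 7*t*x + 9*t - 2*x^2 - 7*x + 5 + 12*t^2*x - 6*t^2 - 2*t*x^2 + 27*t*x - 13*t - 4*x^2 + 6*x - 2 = 12*t^2*x + t*(-2*x^2 + 34*x) - 6*x^2 - 6*x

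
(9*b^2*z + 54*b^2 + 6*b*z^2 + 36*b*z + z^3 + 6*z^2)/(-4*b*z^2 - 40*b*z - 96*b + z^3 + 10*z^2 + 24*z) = (9*b^2 + 6*b*z + z^2)/(-4*b*z - 16*b + z^2 + 4*z)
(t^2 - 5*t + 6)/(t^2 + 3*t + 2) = (t^2 - 5*t + 6)/(t^2 + 3*t + 2)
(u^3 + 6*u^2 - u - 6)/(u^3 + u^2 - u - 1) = (u + 6)/(u + 1)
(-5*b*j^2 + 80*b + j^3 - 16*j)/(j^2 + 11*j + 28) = (-5*b*j + 20*b + j^2 - 4*j)/(j + 7)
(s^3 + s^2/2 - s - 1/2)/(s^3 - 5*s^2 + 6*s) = (s^3 + s^2/2 - s - 1/2)/(s*(s^2 - 5*s + 6))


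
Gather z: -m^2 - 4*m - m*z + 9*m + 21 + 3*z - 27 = -m^2 + 5*m + z*(3 - m) - 6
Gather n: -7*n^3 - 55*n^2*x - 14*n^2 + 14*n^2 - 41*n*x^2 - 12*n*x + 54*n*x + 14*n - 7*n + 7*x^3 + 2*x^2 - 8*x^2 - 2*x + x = -7*n^3 - 55*n^2*x + n*(-41*x^2 + 42*x + 7) + 7*x^3 - 6*x^2 - x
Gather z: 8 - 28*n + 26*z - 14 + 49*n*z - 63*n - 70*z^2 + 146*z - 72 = -91*n - 70*z^2 + z*(49*n + 172) - 78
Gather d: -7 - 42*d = -42*d - 7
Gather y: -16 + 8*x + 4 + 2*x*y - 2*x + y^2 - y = 6*x + y^2 + y*(2*x - 1) - 12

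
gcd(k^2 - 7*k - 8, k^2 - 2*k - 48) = k - 8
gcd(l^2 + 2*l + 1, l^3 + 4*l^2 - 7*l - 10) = l + 1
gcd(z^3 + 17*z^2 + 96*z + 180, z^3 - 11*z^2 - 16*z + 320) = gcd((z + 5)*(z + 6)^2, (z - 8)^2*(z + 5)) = z + 5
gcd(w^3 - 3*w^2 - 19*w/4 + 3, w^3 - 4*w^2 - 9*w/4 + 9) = w^2 - 5*w/2 - 6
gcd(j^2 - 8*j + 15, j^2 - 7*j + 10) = j - 5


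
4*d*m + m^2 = m*(4*d + m)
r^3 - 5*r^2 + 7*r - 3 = (r - 3)*(r - 1)^2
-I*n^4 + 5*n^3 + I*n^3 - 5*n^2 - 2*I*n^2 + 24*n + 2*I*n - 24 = (n - 2*I)*(n + 3*I)*(n + 4*I)*(-I*n + I)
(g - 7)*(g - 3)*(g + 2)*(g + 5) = g^4 - 3*g^3 - 39*g^2 + 47*g + 210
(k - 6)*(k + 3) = k^2 - 3*k - 18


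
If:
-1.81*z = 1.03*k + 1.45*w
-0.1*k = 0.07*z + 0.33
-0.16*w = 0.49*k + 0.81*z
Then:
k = -5.81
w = -0.35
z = 3.58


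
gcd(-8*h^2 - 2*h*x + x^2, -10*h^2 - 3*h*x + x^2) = 2*h + x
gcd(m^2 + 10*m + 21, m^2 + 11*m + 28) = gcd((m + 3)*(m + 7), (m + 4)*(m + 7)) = m + 7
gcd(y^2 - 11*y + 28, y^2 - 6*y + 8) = y - 4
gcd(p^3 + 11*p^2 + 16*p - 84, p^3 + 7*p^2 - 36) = p^2 + 4*p - 12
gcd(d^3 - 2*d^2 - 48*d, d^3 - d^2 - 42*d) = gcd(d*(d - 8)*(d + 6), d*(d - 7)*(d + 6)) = d^2 + 6*d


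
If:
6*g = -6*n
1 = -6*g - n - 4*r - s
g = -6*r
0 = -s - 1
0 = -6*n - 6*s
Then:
No Solution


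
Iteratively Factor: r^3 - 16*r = (r - 4)*(r^2 + 4*r) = r*(r - 4)*(r + 4)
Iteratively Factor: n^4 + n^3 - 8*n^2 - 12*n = (n)*(n^3 + n^2 - 8*n - 12) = n*(n + 2)*(n^2 - n - 6) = n*(n - 3)*(n + 2)*(n + 2)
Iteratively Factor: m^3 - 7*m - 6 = (m - 3)*(m^2 + 3*m + 2) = (m - 3)*(m + 1)*(m + 2)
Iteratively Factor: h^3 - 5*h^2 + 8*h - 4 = (h - 2)*(h^2 - 3*h + 2) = (h - 2)^2*(h - 1)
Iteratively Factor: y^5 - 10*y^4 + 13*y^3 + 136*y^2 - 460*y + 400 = (y - 2)*(y^4 - 8*y^3 - 3*y^2 + 130*y - 200) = (y - 5)*(y - 2)*(y^3 - 3*y^2 - 18*y + 40) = (y - 5)^2*(y - 2)*(y^2 + 2*y - 8) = (y - 5)^2*(y - 2)*(y + 4)*(y - 2)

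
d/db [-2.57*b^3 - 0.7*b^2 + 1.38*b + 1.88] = -7.71*b^2 - 1.4*b + 1.38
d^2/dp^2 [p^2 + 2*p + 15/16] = 2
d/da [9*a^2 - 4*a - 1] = 18*a - 4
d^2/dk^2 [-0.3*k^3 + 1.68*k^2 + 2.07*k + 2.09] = 3.36 - 1.8*k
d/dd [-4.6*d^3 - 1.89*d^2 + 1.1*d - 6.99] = -13.8*d^2 - 3.78*d + 1.1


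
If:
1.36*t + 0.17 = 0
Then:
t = -0.12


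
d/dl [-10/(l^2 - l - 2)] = 10*(2*l - 1)/(-l^2 + l + 2)^2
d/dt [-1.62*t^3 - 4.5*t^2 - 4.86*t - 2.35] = -4.86*t^2 - 9.0*t - 4.86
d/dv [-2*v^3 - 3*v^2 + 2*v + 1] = -6*v^2 - 6*v + 2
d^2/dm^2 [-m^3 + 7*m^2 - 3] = 14 - 6*m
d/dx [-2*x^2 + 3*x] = 3 - 4*x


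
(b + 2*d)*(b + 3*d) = b^2 + 5*b*d + 6*d^2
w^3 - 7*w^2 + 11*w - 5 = (w - 5)*(w - 1)^2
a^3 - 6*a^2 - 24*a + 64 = (a - 8)*(a - 2)*(a + 4)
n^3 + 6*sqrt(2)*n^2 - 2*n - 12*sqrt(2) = (n - sqrt(2))*(n + sqrt(2))*(n + 6*sqrt(2))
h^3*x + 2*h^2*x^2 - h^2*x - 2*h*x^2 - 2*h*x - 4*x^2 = (h - 2)*(h + 2*x)*(h*x + x)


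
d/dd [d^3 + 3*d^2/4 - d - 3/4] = 3*d^2 + 3*d/2 - 1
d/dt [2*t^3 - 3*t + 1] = 6*t^2 - 3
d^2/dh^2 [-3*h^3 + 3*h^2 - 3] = 6 - 18*h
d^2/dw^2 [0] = 0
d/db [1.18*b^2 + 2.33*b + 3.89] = 2.36*b + 2.33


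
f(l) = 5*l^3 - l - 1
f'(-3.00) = 134.00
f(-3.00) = -133.00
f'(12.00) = 2159.00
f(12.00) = 8627.00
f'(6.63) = 658.35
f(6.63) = 1449.54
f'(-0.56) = 3.70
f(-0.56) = -1.32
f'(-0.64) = 5.14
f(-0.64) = -1.67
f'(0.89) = 10.88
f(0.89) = 1.63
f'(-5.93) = 526.47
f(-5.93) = -1037.71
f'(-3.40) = 172.40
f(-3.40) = -194.12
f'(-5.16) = 398.38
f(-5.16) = -682.78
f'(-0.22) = -0.27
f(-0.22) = -0.83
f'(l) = 15*l^2 - 1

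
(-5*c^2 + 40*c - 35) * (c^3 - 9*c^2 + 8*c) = -5*c^5 + 85*c^4 - 435*c^3 + 635*c^2 - 280*c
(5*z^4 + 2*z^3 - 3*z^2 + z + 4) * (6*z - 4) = 30*z^5 - 8*z^4 - 26*z^3 + 18*z^2 + 20*z - 16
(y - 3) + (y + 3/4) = 2*y - 9/4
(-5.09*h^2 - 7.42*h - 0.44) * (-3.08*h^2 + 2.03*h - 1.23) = 15.6772*h^4 + 12.5209*h^3 - 7.4467*h^2 + 8.2334*h + 0.5412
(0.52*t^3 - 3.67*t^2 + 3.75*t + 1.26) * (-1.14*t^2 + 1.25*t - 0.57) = -0.5928*t^5 + 4.8338*t^4 - 9.1589*t^3 + 5.343*t^2 - 0.5625*t - 0.7182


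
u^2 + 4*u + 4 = (u + 2)^2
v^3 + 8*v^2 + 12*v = v*(v + 2)*(v + 6)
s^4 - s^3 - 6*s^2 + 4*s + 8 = (s - 2)^2*(s + 1)*(s + 2)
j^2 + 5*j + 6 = (j + 2)*(j + 3)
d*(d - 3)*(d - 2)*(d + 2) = d^4 - 3*d^3 - 4*d^2 + 12*d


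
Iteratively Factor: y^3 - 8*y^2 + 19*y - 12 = (y - 4)*(y^2 - 4*y + 3) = (y - 4)*(y - 1)*(y - 3)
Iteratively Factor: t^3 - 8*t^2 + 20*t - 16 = (t - 2)*(t^2 - 6*t + 8) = (t - 2)^2*(t - 4)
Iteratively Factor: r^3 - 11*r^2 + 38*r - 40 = (r - 2)*(r^2 - 9*r + 20) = (r - 4)*(r - 2)*(r - 5)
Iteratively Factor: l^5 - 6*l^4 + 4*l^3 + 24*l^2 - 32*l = (l - 2)*(l^4 - 4*l^3 - 4*l^2 + 16*l) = l*(l - 2)*(l^3 - 4*l^2 - 4*l + 16) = l*(l - 2)*(l + 2)*(l^2 - 6*l + 8) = l*(l - 2)^2*(l + 2)*(l - 4)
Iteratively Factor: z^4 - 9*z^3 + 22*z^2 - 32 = (z - 4)*(z^3 - 5*z^2 + 2*z + 8) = (z - 4)*(z - 2)*(z^2 - 3*z - 4) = (z - 4)^2*(z - 2)*(z + 1)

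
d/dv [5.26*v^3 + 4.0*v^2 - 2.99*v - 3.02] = 15.78*v^2 + 8.0*v - 2.99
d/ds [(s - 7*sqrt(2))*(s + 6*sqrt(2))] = 2*s - sqrt(2)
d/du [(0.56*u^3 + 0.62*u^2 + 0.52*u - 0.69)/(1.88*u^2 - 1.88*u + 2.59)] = (1.0528*u^4 - 2.1056*u^3 + 2.208*u^2 + 5.806*u + 0.0496000000000001)/(3.5344*u^4 - 7.0688*u^3 + 13.2728*u^2 - 9.7384*u + 6.7081)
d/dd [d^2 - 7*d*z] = 2*d - 7*z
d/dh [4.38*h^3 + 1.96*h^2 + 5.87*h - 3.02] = 13.14*h^2 + 3.92*h + 5.87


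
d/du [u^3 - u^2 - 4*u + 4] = 3*u^2 - 2*u - 4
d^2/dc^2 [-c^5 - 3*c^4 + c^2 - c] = -20*c^3 - 36*c^2 + 2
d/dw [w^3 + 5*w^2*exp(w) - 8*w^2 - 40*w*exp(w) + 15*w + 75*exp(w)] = 5*w^2*exp(w) + 3*w^2 - 30*w*exp(w) - 16*w + 35*exp(w) + 15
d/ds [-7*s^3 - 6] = -21*s^2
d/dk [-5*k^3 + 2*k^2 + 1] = k*(4 - 15*k)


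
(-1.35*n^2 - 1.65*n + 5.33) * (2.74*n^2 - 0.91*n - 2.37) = -3.699*n^4 - 3.2925*n^3 + 19.3052*n^2 - 0.9398*n - 12.6321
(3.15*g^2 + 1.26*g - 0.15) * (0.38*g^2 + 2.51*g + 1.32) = 1.197*g^4 + 8.3853*g^3 + 7.2636*g^2 + 1.2867*g - 0.198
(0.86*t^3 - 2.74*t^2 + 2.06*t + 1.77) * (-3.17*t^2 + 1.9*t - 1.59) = -2.7262*t^5 + 10.3198*t^4 - 13.1036*t^3 + 2.6597*t^2 + 0.0875999999999997*t - 2.8143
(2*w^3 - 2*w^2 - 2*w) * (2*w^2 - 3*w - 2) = 4*w^5 - 10*w^4 - 2*w^3 + 10*w^2 + 4*w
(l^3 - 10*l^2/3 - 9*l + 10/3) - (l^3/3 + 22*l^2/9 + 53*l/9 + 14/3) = 2*l^3/3 - 52*l^2/9 - 134*l/9 - 4/3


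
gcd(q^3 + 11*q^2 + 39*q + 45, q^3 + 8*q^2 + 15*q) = q^2 + 8*q + 15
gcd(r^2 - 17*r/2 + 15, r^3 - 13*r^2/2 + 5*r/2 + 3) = r - 6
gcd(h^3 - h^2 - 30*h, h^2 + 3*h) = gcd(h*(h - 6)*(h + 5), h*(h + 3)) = h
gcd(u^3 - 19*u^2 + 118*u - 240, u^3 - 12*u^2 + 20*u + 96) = u^2 - 14*u + 48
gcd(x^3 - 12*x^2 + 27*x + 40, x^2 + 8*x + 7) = x + 1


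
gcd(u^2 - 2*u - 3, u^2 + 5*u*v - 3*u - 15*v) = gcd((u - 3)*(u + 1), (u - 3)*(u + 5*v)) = u - 3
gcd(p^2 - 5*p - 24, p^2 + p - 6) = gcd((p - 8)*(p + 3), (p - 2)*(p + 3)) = p + 3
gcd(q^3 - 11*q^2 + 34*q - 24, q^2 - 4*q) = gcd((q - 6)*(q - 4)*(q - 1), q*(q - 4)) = q - 4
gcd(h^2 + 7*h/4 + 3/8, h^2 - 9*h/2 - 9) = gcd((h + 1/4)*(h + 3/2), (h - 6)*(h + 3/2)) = h + 3/2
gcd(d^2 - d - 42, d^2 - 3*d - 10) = 1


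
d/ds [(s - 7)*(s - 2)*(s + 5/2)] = 3*s^2 - 13*s - 17/2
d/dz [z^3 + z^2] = z*(3*z + 2)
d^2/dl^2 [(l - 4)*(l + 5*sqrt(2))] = 2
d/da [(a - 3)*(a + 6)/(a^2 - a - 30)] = 4*(-a^2 - 6*a - 27)/(a^4 - 2*a^3 - 59*a^2 + 60*a + 900)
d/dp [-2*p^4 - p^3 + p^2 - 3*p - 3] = -8*p^3 - 3*p^2 + 2*p - 3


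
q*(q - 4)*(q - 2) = q^3 - 6*q^2 + 8*q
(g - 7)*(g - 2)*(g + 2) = g^3 - 7*g^2 - 4*g + 28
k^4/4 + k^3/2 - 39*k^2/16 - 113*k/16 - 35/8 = (k/2 + 1/2)*(k/2 + 1)*(k - 7/2)*(k + 5/2)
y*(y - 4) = y^2 - 4*y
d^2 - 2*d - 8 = (d - 4)*(d + 2)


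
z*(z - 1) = z^2 - z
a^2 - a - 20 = (a - 5)*(a + 4)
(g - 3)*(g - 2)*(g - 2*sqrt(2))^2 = g^4 - 4*sqrt(2)*g^3 - 5*g^3 + 14*g^2 + 20*sqrt(2)*g^2 - 40*g - 24*sqrt(2)*g + 48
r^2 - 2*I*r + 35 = (r - 7*I)*(r + 5*I)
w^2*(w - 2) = w^3 - 2*w^2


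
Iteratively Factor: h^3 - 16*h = (h + 4)*(h^2 - 4*h) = h*(h + 4)*(h - 4)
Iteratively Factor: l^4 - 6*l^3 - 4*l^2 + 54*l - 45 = (l - 5)*(l^3 - l^2 - 9*l + 9) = (l - 5)*(l - 3)*(l^2 + 2*l - 3) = (l - 5)*(l - 3)*(l - 1)*(l + 3)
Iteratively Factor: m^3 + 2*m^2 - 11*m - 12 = (m + 1)*(m^2 + m - 12) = (m + 1)*(m + 4)*(m - 3)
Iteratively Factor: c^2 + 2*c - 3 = (c + 3)*(c - 1)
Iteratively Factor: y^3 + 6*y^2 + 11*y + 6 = (y + 2)*(y^2 + 4*y + 3) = (y + 1)*(y + 2)*(y + 3)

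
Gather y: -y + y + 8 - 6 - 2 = 0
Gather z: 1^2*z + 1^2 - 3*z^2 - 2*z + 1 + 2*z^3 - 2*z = 2*z^3 - 3*z^2 - 3*z + 2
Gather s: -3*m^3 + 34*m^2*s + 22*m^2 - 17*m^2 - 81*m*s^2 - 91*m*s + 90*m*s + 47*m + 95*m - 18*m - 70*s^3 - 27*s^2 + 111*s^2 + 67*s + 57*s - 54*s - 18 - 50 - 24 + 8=-3*m^3 + 5*m^2 + 124*m - 70*s^3 + s^2*(84 - 81*m) + s*(34*m^2 - m + 70) - 84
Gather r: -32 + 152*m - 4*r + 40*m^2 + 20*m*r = 40*m^2 + 152*m + r*(20*m - 4) - 32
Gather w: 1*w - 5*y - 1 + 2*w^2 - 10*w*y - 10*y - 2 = 2*w^2 + w*(1 - 10*y) - 15*y - 3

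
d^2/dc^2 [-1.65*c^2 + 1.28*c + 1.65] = -3.30000000000000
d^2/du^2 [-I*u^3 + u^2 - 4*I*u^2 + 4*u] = -6*I*u + 2 - 8*I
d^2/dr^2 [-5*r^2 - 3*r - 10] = -10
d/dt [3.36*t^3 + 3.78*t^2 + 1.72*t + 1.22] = 10.08*t^2 + 7.56*t + 1.72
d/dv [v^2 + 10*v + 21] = 2*v + 10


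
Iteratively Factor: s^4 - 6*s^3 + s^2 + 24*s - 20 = (s - 5)*(s^3 - s^2 - 4*s + 4) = (s - 5)*(s - 1)*(s^2 - 4) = (s - 5)*(s - 1)*(s + 2)*(s - 2)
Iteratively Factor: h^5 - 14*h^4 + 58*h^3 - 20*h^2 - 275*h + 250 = (h - 1)*(h^4 - 13*h^3 + 45*h^2 + 25*h - 250) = (h - 1)*(h + 2)*(h^3 - 15*h^2 + 75*h - 125) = (h - 5)*(h - 1)*(h + 2)*(h^2 - 10*h + 25) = (h - 5)^2*(h - 1)*(h + 2)*(h - 5)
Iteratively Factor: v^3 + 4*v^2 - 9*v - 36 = (v + 4)*(v^2 - 9) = (v - 3)*(v + 4)*(v + 3)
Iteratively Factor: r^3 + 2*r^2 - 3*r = (r + 3)*(r^2 - r) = (r - 1)*(r + 3)*(r)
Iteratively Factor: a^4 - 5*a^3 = (a)*(a^3 - 5*a^2) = a^2*(a^2 - 5*a) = a^2*(a - 5)*(a)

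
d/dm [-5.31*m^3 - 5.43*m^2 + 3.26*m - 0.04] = -15.93*m^2 - 10.86*m + 3.26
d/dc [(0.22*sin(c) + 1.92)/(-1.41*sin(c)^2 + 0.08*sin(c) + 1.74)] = (0.3102*sin(c)^2 + 5.4144*sin(c) + 0.2292)*cos(c)/(1.9881*sin(c)^4 - 0.2256*sin(c)^3 - 4.9004*sin(c)^2 + 0.2784*sin(c) + 3.0276)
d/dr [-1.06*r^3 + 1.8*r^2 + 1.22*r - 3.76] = -3.18*r^2 + 3.6*r + 1.22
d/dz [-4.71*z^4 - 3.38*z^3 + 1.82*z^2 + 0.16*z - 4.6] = -18.84*z^3 - 10.14*z^2 + 3.64*z + 0.16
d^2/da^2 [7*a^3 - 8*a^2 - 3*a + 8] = 42*a - 16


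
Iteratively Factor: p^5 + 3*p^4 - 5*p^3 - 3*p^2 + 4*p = (p - 1)*(p^4 + 4*p^3 - p^2 - 4*p) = (p - 1)*(p + 4)*(p^3 - p) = (p - 1)^2*(p + 4)*(p^2 + p) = p*(p - 1)^2*(p + 4)*(p + 1)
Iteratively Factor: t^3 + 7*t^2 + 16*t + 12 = (t + 2)*(t^2 + 5*t + 6) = (t + 2)^2*(t + 3)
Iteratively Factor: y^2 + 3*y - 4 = (y - 1)*(y + 4)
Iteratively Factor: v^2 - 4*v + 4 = (v - 2)*(v - 2)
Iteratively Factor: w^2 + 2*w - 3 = (w - 1)*(w + 3)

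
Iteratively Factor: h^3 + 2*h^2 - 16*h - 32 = (h - 4)*(h^2 + 6*h + 8) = (h - 4)*(h + 2)*(h + 4)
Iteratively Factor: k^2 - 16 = (k + 4)*(k - 4)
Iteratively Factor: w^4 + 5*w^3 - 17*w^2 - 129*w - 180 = (w + 3)*(w^3 + 2*w^2 - 23*w - 60) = (w + 3)^2*(w^2 - w - 20) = (w - 5)*(w + 3)^2*(w + 4)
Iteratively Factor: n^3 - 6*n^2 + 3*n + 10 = (n + 1)*(n^2 - 7*n + 10) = (n - 2)*(n + 1)*(n - 5)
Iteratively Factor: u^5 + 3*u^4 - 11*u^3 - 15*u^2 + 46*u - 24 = (u + 3)*(u^4 - 11*u^2 + 18*u - 8) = (u - 1)*(u + 3)*(u^3 + u^2 - 10*u + 8) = (u - 2)*(u - 1)*(u + 3)*(u^2 + 3*u - 4) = (u - 2)*(u - 1)^2*(u + 3)*(u + 4)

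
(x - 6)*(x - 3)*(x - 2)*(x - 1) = x^4 - 12*x^3 + 47*x^2 - 72*x + 36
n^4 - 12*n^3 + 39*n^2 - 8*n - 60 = (n - 6)*(n - 5)*(n - 2)*(n + 1)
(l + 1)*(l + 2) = l^2 + 3*l + 2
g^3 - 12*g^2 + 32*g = g*(g - 8)*(g - 4)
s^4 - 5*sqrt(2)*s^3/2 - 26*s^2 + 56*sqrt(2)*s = s*(s - 4*sqrt(2))*(s - 2*sqrt(2))*(s + 7*sqrt(2)/2)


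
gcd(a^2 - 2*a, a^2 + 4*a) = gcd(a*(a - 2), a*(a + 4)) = a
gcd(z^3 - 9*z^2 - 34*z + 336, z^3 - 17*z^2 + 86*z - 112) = z^2 - 15*z + 56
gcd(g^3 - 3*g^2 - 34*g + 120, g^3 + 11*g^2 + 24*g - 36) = g + 6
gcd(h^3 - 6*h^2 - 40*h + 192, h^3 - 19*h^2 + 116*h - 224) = h^2 - 12*h + 32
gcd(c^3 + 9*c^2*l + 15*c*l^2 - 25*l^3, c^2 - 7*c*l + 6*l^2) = c - l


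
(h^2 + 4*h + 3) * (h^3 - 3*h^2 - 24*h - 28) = h^5 + h^4 - 33*h^3 - 133*h^2 - 184*h - 84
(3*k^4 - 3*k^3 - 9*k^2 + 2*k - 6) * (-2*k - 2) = -6*k^5 + 24*k^3 + 14*k^2 + 8*k + 12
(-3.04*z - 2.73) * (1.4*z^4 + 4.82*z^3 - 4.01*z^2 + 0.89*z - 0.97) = -4.256*z^5 - 18.4748*z^4 - 0.9682*z^3 + 8.2417*z^2 + 0.5191*z + 2.6481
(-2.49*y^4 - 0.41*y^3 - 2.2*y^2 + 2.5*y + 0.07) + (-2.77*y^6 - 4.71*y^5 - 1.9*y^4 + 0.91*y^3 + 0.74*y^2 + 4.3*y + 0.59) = -2.77*y^6 - 4.71*y^5 - 4.39*y^4 + 0.5*y^3 - 1.46*y^2 + 6.8*y + 0.66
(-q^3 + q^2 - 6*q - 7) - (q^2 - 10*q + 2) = -q^3 + 4*q - 9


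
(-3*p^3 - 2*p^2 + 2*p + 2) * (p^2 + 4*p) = -3*p^5 - 14*p^4 - 6*p^3 + 10*p^2 + 8*p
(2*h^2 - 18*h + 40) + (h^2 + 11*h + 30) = 3*h^2 - 7*h + 70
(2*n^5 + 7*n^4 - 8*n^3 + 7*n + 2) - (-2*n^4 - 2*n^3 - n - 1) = 2*n^5 + 9*n^4 - 6*n^3 + 8*n + 3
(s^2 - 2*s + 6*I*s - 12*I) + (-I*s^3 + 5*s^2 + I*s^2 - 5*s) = -I*s^3 + 6*s^2 + I*s^2 - 7*s + 6*I*s - 12*I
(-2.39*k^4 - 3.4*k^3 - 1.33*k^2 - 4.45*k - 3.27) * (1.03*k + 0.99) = -2.4617*k^5 - 5.8681*k^4 - 4.7359*k^3 - 5.9002*k^2 - 7.7736*k - 3.2373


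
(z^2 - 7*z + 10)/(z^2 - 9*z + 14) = (z - 5)/(z - 7)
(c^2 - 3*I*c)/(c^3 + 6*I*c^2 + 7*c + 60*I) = c/(c^2 + 9*I*c - 20)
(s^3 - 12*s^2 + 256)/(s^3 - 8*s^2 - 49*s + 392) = (s^2 - 4*s - 32)/(s^2 - 49)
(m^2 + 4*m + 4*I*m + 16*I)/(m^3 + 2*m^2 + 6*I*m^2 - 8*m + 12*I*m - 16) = (m + 4)/(m^2 + 2*m*(1 + I) + 4*I)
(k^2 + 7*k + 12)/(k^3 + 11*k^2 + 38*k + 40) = (k + 3)/(k^2 + 7*k + 10)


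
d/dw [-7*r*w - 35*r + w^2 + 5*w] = -7*r + 2*w + 5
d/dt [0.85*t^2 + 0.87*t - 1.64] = 1.7*t + 0.87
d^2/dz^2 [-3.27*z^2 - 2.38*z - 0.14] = -6.54000000000000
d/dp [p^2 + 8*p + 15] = 2*p + 8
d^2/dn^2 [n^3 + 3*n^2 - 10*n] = 6*n + 6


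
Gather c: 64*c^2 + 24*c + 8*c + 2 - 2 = 64*c^2 + 32*c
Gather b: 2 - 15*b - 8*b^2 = -8*b^2 - 15*b + 2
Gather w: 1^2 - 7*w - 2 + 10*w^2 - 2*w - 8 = 10*w^2 - 9*w - 9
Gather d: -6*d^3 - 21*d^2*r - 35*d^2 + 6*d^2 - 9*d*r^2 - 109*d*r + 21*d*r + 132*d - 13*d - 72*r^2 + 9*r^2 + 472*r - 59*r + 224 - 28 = -6*d^3 + d^2*(-21*r - 29) + d*(-9*r^2 - 88*r + 119) - 63*r^2 + 413*r + 196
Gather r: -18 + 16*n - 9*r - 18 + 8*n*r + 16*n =32*n + r*(8*n - 9) - 36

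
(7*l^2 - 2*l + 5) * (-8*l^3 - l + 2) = -56*l^5 + 16*l^4 - 47*l^3 + 16*l^2 - 9*l + 10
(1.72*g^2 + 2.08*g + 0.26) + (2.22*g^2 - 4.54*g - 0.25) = 3.94*g^2 - 2.46*g + 0.01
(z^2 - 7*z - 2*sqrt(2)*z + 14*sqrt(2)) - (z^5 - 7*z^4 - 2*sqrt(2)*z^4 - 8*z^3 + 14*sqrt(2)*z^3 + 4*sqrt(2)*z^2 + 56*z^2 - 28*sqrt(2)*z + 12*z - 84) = -z^5 + 2*sqrt(2)*z^4 + 7*z^4 - 14*sqrt(2)*z^3 + 8*z^3 - 55*z^2 - 4*sqrt(2)*z^2 - 19*z + 26*sqrt(2)*z + 14*sqrt(2) + 84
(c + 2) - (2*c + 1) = 1 - c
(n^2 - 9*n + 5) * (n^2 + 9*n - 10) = n^4 - 86*n^2 + 135*n - 50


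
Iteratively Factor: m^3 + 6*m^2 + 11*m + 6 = (m + 2)*(m^2 + 4*m + 3) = (m + 2)*(m + 3)*(m + 1)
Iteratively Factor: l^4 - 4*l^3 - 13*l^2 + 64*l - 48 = (l - 1)*(l^3 - 3*l^2 - 16*l + 48) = (l - 3)*(l - 1)*(l^2 - 16) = (l - 3)*(l - 1)*(l + 4)*(l - 4)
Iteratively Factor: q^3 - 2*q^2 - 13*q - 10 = (q + 2)*(q^2 - 4*q - 5) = (q - 5)*(q + 2)*(q + 1)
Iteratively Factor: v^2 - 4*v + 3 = (v - 1)*(v - 3)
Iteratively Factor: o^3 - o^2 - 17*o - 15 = (o - 5)*(o^2 + 4*o + 3) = (o - 5)*(o + 1)*(o + 3)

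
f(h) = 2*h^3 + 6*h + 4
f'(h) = 6*h^2 + 6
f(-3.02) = -69.21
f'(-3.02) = 60.72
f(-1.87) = -20.30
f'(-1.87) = 26.98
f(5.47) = 364.15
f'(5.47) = 185.53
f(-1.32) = -8.52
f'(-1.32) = 16.45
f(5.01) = 285.56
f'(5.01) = 156.60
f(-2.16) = -29.12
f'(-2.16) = 33.99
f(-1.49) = -11.56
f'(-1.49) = 19.32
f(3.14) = 84.76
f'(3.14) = 65.16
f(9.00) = 1516.00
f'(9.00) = 492.00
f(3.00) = 76.00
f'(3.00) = 60.00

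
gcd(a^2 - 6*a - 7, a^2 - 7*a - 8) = a + 1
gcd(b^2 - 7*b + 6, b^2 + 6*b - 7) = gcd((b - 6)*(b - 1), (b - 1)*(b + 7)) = b - 1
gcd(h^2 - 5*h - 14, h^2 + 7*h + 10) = h + 2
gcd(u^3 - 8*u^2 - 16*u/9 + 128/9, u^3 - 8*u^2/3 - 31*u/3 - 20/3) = u + 4/3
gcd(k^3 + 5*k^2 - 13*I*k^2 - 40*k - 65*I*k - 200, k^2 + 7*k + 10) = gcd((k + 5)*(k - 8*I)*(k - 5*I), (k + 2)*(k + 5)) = k + 5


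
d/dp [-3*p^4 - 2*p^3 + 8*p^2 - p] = -12*p^3 - 6*p^2 + 16*p - 1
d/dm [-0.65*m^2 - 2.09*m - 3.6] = -1.3*m - 2.09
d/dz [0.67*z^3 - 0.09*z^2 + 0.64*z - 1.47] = 2.01*z^2 - 0.18*z + 0.64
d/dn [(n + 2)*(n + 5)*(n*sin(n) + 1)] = (n + 2)*(n + 5)*(n*cos(n) + sin(n)) + (n + 2)*(n*sin(n) + 1) + (n + 5)*(n*sin(n) + 1)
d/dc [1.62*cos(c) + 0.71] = -1.62*sin(c)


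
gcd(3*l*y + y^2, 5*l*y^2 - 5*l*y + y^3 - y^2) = y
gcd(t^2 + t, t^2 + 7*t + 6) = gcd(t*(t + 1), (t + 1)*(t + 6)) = t + 1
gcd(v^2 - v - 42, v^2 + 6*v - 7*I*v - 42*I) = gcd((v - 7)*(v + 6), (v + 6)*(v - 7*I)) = v + 6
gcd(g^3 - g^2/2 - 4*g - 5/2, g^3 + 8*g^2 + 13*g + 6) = g^2 + 2*g + 1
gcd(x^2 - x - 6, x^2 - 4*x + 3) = x - 3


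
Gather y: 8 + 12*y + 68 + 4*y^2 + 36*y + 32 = 4*y^2 + 48*y + 108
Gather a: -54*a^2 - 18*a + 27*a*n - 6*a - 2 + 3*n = -54*a^2 + a*(27*n - 24) + 3*n - 2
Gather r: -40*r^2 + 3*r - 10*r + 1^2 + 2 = -40*r^2 - 7*r + 3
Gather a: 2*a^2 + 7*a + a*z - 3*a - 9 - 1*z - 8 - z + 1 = 2*a^2 + a*(z + 4) - 2*z - 16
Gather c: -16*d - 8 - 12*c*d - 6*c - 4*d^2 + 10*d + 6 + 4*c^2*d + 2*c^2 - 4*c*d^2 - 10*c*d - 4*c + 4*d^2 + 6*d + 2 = c^2*(4*d + 2) + c*(-4*d^2 - 22*d - 10)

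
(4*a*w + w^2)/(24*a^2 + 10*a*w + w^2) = w/(6*a + w)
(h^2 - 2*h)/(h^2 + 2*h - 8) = h/(h + 4)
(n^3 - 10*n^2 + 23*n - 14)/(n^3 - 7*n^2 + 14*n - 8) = (n - 7)/(n - 4)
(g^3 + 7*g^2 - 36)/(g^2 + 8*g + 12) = (g^2 + g - 6)/(g + 2)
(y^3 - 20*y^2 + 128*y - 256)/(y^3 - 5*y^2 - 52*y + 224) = (y - 8)/(y + 7)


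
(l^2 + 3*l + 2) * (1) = l^2 + 3*l + 2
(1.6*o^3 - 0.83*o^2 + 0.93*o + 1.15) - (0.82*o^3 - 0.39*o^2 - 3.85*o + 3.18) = 0.78*o^3 - 0.44*o^2 + 4.78*o - 2.03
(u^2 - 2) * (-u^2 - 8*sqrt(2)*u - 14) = -u^4 - 8*sqrt(2)*u^3 - 12*u^2 + 16*sqrt(2)*u + 28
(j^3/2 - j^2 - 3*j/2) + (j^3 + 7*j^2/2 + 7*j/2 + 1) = 3*j^3/2 + 5*j^2/2 + 2*j + 1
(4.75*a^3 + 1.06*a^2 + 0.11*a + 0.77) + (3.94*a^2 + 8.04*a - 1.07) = 4.75*a^3 + 5.0*a^2 + 8.15*a - 0.3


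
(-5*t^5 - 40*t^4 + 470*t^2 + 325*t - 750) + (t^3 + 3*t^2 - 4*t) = -5*t^5 - 40*t^4 + t^3 + 473*t^2 + 321*t - 750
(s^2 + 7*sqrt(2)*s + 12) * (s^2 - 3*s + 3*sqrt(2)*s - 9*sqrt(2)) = s^4 - 3*s^3 + 10*sqrt(2)*s^3 - 30*sqrt(2)*s^2 + 54*s^2 - 162*s + 36*sqrt(2)*s - 108*sqrt(2)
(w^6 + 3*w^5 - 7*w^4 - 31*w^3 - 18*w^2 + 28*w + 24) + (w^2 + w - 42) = w^6 + 3*w^5 - 7*w^4 - 31*w^3 - 17*w^2 + 29*w - 18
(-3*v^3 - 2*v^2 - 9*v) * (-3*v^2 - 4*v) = 9*v^5 + 18*v^4 + 35*v^3 + 36*v^2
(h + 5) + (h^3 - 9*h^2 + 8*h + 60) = h^3 - 9*h^2 + 9*h + 65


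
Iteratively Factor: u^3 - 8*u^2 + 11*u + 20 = (u - 5)*(u^2 - 3*u - 4) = (u - 5)*(u + 1)*(u - 4)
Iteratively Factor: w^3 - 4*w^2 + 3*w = (w - 1)*(w^2 - 3*w) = (w - 3)*(w - 1)*(w)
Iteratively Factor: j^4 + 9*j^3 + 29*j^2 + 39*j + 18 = (j + 3)*(j^3 + 6*j^2 + 11*j + 6) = (j + 1)*(j + 3)*(j^2 + 5*j + 6) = (j + 1)*(j + 3)^2*(j + 2)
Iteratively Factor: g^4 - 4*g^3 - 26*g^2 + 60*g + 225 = (g - 5)*(g^3 + g^2 - 21*g - 45) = (g - 5)*(g + 3)*(g^2 - 2*g - 15) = (g - 5)^2*(g + 3)*(g + 3)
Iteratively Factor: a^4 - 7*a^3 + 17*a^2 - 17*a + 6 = (a - 1)*(a^3 - 6*a^2 + 11*a - 6) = (a - 1)^2*(a^2 - 5*a + 6) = (a - 2)*(a - 1)^2*(a - 3)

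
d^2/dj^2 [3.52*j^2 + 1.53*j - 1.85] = 7.04000000000000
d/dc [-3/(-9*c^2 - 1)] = -54*c/(9*c^2 + 1)^2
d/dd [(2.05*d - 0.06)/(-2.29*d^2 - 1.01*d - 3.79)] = (4.6945*d^2 - 0.2748*d - 7.8301)/(5.2441*d^4 + 4.6258*d^3 + 18.3783*d^2 + 7.6558*d + 14.3641)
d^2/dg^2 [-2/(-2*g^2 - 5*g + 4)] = 4*(-4*g^2 - 10*g + (4*g + 5)^2 + 8)/(2*g^2 + 5*g - 4)^3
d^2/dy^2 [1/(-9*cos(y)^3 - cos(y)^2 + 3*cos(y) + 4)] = -((15*cos(y) + 8*cos(2*y) + 81*cos(3*y))*(9*cos(y)^3 + cos(y)^2 - 3*cos(y) - 4)/4 + 2*(27*cos(y)^2 + 2*cos(y) - 3)^2*sin(y)^2)/(9*cos(y)^3 + cos(y)^2 - 3*cos(y) - 4)^3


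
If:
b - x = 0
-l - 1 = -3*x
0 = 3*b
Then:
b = 0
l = -1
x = 0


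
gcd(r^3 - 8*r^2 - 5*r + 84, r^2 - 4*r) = r - 4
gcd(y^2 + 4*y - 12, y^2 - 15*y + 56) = 1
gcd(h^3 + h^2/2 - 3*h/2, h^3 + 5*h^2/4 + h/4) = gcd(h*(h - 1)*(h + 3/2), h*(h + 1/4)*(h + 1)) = h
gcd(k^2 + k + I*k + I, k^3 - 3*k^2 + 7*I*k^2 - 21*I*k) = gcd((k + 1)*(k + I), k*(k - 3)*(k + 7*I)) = 1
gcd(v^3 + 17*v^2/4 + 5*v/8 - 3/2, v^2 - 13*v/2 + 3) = v - 1/2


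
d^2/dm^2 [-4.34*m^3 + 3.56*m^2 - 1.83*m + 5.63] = 7.12 - 26.04*m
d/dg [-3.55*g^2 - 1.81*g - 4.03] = -7.1*g - 1.81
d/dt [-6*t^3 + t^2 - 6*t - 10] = -18*t^2 + 2*t - 6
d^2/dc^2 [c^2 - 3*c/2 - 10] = 2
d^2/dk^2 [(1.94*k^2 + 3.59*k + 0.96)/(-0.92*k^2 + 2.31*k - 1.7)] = (-14.322928*k^3 + 13.329696*k^2 + 45.929712*k - 46.651492)/(0.778688*k^6 - 5.865552*k^5 + 19.044276*k^4 - 34.003431*k^3 + 35.19051*k^2 - 20.0277*k + 4.913)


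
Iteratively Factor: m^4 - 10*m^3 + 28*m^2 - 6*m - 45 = (m - 3)*(m^3 - 7*m^2 + 7*m + 15) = (m - 3)^2*(m^2 - 4*m - 5) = (m - 5)*(m - 3)^2*(m + 1)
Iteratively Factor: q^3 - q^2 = (q)*(q^2 - q) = q*(q - 1)*(q)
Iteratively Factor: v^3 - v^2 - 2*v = (v + 1)*(v^2 - 2*v) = v*(v + 1)*(v - 2)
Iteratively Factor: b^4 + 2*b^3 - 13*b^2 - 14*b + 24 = (b - 3)*(b^3 + 5*b^2 + 2*b - 8) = (b - 3)*(b - 1)*(b^2 + 6*b + 8) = (b - 3)*(b - 1)*(b + 2)*(b + 4)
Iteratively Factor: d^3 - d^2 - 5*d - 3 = (d + 1)*(d^2 - 2*d - 3) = (d + 1)^2*(d - 3)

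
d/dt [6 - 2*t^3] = -6*t^2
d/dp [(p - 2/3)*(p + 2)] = 2*p + 4/3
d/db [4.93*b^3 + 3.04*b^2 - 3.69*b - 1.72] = 14.79*b^2 + 6.08*b - 3.69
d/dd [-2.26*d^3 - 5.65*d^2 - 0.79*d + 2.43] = -6.78*d^2 - 11.3*d - 0.79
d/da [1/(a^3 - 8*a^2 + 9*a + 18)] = (-3*a^2 + 16*a - 9)/(a^3 - 8*a^2 + 9*a + 18)^2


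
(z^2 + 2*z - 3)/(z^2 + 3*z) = (z - 1)/z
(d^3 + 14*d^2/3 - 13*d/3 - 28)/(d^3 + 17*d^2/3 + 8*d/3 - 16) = (3*d - 7)/(3*d - 4)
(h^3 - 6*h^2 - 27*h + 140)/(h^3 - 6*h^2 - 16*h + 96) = (h^2 - 2*h - 35)/(h^2 - 2*h - 24)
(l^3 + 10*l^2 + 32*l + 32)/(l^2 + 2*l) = l + 8 + 16/l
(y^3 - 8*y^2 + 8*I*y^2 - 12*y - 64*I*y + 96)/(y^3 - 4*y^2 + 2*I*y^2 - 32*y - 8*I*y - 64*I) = (y + 6*I)/(y + 4)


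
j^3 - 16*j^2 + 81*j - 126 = (j - 7)*(j - 6)*(j - 3)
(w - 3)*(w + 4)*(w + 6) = w^3 + 7*w^2 - 6*w - 72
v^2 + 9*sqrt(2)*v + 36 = (v + 3*sqrt(2))*(v + 6*sqrt(2))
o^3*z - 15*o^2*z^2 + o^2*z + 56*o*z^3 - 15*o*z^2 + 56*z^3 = (o - 8*z)*(o - 7*z)*(o*z + z)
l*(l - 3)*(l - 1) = l^3 - 4*l^2 + 3*l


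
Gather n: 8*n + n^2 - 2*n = n^2 + 6*n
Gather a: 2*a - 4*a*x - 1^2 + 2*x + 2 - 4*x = a*(2 - 4*x) - 2*x + 1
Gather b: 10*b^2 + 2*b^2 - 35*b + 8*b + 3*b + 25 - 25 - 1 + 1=12*b^2 - 24*b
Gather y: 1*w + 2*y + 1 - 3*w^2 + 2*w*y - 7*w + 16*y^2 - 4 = -3*w^2 - 6*w + 16*y^2 + y*(2*w + 2) - 3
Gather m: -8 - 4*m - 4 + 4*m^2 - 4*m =4*m^2 - 8*m - 12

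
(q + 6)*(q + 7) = q^2 + 13*q + 42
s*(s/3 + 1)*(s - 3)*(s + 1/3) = s^4/3 + s^3/9 - 3*s^2 - s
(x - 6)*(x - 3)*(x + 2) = x^3 - 7*x^2 + 36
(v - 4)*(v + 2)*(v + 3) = v^3 + v^2 - 14*v - 24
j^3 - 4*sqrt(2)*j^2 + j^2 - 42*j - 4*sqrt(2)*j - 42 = (j + 1)*(j - 7*sqrt(2))*(j + 3*sqrt(2))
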